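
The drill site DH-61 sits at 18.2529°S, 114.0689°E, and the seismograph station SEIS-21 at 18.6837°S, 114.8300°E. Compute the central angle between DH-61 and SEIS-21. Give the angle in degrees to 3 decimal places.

Δφ = -0.4308°,  Δλ = 0.7611°
a = sin²(Δφ/2) + cos φ₁ cos φ₂ sin²(Δλ/2) = 0.000054
c = 2·arcsin(√a) = 0.014672 rad = 0.8407°

0.841°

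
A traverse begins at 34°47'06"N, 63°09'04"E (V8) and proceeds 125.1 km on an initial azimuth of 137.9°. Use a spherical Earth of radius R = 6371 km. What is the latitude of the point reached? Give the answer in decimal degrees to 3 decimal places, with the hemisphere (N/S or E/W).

33.947°N

V8: φ = +34.78500°, λ = +63.15111°
δ = d/R = 125.1/6371 = 0.019636 rad
φ₂ = arcsin(sin φ₁ cos δ + cos φ₁ sin δ cos θ)
   = arcsin(0.57050·0.99981 + 0.82130·0.01963·-0.74198) = 33.94685°
λ₂ = λ₁ + atan2(sin θ sin δ cos φ₁, cos δ − sin φ₁ sin φ₂) = 64.06033°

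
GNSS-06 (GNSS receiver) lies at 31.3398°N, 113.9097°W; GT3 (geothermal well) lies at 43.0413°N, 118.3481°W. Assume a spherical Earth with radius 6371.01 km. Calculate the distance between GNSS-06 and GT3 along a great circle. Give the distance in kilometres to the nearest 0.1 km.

Δφ = 11.7015°,  Δλ = -4.4384°
a = sin²(Δφ/2) + cos φ₁ cos φ₂ sin²(Δλ/2) = 0.011327
c = 2·arcsin(√a) = 0.213263 rad = 12.2191°
d = R·c = 6371.01 × 0.213263 = 1358.7 km

1358.7 km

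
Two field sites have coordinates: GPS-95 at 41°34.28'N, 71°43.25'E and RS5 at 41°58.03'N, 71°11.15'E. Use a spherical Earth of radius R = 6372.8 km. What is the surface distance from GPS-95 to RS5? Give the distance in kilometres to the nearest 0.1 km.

62.5 km

GPS-95: φ = +41.57133°, λ = +71.72083°
RS5: φ = +41.96717°, λ = +71.18583°
Δφ = 0.3958°,  Δλ = -0.5350°
a = sin²(Δφ/2) + cos φ₁ cos φ₂ sin²(Δλ/2) = 0.000024
c = 2·arcsin(√a) = 0.009810 rad = 0.5620°
d = R·c = 6372.8 × 0.009810 = 62.5 km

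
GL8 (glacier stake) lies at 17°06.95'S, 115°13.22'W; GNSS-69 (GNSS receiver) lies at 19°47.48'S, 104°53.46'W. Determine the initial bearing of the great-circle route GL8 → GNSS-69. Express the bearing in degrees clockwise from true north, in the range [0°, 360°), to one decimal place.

106.9°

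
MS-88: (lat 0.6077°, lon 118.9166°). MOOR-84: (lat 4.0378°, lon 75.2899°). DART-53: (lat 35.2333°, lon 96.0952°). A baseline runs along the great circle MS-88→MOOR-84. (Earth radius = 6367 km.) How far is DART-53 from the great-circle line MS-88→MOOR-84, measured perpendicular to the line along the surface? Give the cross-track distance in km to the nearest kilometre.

3615 km

δ₁₃ = central angle MS-88→DART-53 = 0.709105 rad  (haversine)
θ₁₃ = bearing MS-88→DART-53 = 330.887°,  θ₁₂ = bearing MS-88→MOOR-84 = 275.210°
dₓₜ = R·arcsin(sin δ₁₃ · sin(θ₁₃ − θ₁₂)) = 6367·arcsin(0.65115·sin(55.677°)) = 3615.142 km
|dₓₜ| = 3615.142 km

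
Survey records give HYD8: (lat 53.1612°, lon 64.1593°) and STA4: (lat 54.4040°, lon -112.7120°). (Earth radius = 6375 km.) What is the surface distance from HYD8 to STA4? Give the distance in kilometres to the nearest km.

8056 km

Δφ = 1.2428°,  Δλ = -176.8713°
a = sin²(Δφ/2) + cos φ₁ cos φ₂ sin²(Δλ/2) = 0.348844
c = 2·arcsin(√a) = 1.263680 rad = 72.4035°
d = R·c = 6375 × 1.263680 = 8056.0 km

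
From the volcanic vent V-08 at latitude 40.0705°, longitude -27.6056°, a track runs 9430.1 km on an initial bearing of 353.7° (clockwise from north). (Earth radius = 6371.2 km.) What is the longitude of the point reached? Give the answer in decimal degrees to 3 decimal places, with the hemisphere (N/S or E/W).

163.287°E

δ = d/R = 9430.1/6371.2 = 1.480114 rad
φ₂ = arcsin(sin φ₁ cos δ + cos φ₁ sin δ cos θ)
   = arcsin(0.64373·0.09056 + 0.76525·0.99589·0.99396) = 54.66668°
λ₂ = λ₁ + atan2(sin θ sin δ cos φ₁, cos δ − sin φ₁ sin φ₂) = 163.28668°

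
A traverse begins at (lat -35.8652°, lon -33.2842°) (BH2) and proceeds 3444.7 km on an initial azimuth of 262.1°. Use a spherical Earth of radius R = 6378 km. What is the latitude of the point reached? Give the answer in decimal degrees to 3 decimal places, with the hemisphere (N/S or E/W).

δ = d/R = 3444.7/6378 = 0.540091 rad
φ₂ = arcsin(sin φ₁ cos δ + cos φ₁ sin δ cos θ)
   = arcsin(-0.58588·0.85766 + 0.81040·0.51421·-0.13744) = -34.03939°
λ₂ = λ₁ + atan2(sin θ sin δ cos φ₁, cos δ − sin φ₁ sin φ₂) = -71.21090°

34.039°S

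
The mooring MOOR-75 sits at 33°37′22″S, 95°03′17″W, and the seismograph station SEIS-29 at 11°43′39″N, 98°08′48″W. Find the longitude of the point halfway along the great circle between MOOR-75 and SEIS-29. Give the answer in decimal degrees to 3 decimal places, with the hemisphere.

MOOR-75: φ = -33.62278°, λ = -95.05472°
SEIS-29: φ = +11.72750°, λ = -98.14667°
Bx = cos φ₂ cos Δλ = 0.977700,  By = cos φ₂ sin Δλ = -0.052812
φₘ = atan2(sin φ₁ + sin φ₂, √((cos φ₁ + Bx)² + By²)) = -10.95150°
λₘ = λ₁ + atan2(By, cos φ₁ + Bx) = -96.72566°

96.726°W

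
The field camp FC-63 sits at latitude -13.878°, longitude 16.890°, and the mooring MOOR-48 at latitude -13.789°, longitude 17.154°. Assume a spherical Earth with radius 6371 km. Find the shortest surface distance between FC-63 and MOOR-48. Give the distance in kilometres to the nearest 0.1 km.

30.2 km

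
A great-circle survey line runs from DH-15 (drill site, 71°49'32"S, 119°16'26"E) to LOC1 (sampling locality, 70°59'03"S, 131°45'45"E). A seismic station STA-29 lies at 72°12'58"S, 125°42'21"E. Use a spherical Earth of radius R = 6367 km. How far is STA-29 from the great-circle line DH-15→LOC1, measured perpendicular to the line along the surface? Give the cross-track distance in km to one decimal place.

77.4 km

DH-15: φ = -71.82556°, λ = +119.27389°
LOC1: φ = -70.98417°, λ = +131.76250°
STA-29: φ = -72.21611°, λ = +125.70583°
δ₁₃ = central angle DH-15→STA-29 = 0.035297 rad  (haversine)
θ₁₃ = bearing DH-15→STA-29 = 104.177°,  θ₁₂ = bearing DH-15→LOC1 = 84.037°
dₓₜ = R·arcsin(sin δ₁₃ · sin(θ₁₃ − θ₁₂)) = 6367·arcsin(0.03529·sin(20.140°)) = 77.366 km
|dₓₜ| = 77.366 km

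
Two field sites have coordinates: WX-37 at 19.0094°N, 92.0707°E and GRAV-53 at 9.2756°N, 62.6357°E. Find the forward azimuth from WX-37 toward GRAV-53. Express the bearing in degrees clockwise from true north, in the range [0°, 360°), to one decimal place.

255.3°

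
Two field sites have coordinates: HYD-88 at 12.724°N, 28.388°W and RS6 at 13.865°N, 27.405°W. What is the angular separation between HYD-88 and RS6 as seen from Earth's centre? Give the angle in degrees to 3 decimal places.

Δφ = 1.1410°,  Δλ = 0.9830°
a = sin²(Δφ/2) + cos φ₁ cos φ₂ sin²(Δλ/2) = 0.000169
c = 2·arcsin(√a) = 0.025987 rad = 1.4890°

1.489°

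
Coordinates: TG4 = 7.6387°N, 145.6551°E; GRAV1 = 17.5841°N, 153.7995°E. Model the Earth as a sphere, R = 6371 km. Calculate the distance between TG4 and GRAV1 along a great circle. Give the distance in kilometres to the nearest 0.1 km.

Δφ = 9.9454°,  Δλ = 8.1444°
a = sin²(Δφ/2) + cos φ₁ cos φ₂ sin²(Δλ/2) = 0.012278
c = 2·arcsin(√a) = 0.222070 rad = 12.7237°
d = R·c = 6371 × 0.222070 = 1414.8 km

1414.8 km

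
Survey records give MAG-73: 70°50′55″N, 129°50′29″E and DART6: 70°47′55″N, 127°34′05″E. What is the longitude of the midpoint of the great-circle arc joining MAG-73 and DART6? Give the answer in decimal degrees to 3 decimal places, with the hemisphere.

128.703°E

MAG-73: φ = +70.84861°, λ = +129.84139°
DART6: φ = +70.79861°, λ = +127.56806°
Bx = cos φ₂ cos Δλ = 0.328631,  By = cos φ₂ sin Δλ = -0.013046
φₘ = atan2(sin φ₁ + sin φ₂, √((cos φ₁ + Bx)² + By²)) = 70.82711°
λₘ = λ₁ + atan2(By, cos φ₁ + Bx) = 128.70330°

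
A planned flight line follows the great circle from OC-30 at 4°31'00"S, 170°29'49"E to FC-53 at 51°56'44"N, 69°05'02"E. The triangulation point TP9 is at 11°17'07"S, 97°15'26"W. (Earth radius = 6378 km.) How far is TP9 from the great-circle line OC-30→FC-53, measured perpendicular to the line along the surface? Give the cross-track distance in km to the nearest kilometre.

4523 km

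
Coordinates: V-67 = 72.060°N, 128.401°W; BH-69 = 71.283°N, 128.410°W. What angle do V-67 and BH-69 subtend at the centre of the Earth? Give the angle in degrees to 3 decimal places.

0.777°

Δφ = -0.7770°,  Δλ = -0.0090°
a = sin²(Δφ/2) + cos φ₁ cos φ₂ sin²(Δλ/2) = 0.000046
c = 2·arcsin(√a) = 0.013561 rad = 0.7770°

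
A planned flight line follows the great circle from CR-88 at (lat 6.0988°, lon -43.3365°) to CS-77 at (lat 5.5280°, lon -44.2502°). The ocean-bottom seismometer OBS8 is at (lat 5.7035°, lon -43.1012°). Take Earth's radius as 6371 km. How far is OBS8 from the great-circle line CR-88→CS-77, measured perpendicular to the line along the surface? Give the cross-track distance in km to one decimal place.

δ₁₃ = central angle CR-88→OBS8 = 0.008018 rad  (haversine)
θ₁₃ = bearing CR-88→OBS8 = 149.358°,  θ₁₂ = bearing CR-88→CS-77 = 237.920°
dₓₜ = R·arcsin(sin δ₁₃ · sin(θ₁₃ − θ₁₂)) = 6371·arcsin(0.00802·sin(-88.562°)) = -51.066 km
|dₓₜ| = 51.066 km

51.1 km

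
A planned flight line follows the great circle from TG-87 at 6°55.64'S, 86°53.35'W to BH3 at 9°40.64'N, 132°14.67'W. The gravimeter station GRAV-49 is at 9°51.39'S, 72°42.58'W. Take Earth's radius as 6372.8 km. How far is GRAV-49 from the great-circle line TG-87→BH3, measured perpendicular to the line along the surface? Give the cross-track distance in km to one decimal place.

TG-87: φ = -6.92733°, λ = -86.88917°
BH3: φ = +9.67733°, λ = -132.24450°
GRAV-49: φ = -9.85650°, λ = -72.70967°
δ₁₃ = central angle TG-87→GRAV-49 = 0.250069 rad  (haversine)
θ₁₃ = bearing TG-87→GRAV-49 = 102.775°,  θ₁₂ = bearing TG-87→BH3 = 289.649°
dₓₜ = R·arcsin(sin δ₁₃ · sin(θ₁₃ − θ₁₂)) = 6372.8·arcsin(0.24747·sin(-186.874°)) = 188.787 km
|dₓₜ| = 188.787 km

188.8 km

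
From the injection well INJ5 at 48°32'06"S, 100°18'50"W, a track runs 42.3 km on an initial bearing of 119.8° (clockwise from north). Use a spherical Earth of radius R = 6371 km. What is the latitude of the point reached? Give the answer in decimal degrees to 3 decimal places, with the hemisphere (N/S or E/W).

48.723°S

INJ5: φ = -48.53500°, λ = -100.31389°
δ = d/R = 42.3/6371 = 0.006639 rad
φ₂ = arcsin(sin φ₁ cos δ + cos φ₁ sin δ cos θ)
   = arcsin(-0.74936·0.99998 + 0.66216·0.00664·-0.49697) = -48.72297°
λ₂ = λ₁ + atan2(sin θ sin δ cos φ₁, cos δ − sin φ₁ sin φ₂) = -99.81349°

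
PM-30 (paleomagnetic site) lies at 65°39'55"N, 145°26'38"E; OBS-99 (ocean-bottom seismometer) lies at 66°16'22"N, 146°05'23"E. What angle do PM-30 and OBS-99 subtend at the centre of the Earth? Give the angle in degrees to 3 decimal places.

PM-30: φ = +65.66528°, λ = +145.44389°
OBS-99: φ = +66.27278°, λ = +146.08972°
Δφ = 0.6075°,  Δλ = 0.6458°
a = sin²(Δφ/2) + cos φ₁ cos φ₂ sin²(Δλ/2) = 0.000033
c = 2·arcsin(√a) = 0.011554 rad = 0.6620°

0.662°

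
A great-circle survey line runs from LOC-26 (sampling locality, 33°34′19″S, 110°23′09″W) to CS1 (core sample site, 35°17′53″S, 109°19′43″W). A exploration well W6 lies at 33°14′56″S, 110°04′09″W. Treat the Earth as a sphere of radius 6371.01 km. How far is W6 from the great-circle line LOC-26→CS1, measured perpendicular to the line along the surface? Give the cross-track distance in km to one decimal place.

42.4 km

LOC-26: φ = -33.57194°, λ = -110.38583°
CS1: φ = -35.29806°, λ = -109.32861°
W6: φ = -33.24889°, λ = -110.06917°
δ₁₃ = central angle LOC-26→W6 = 0.007285 rad  (haversine)
θ₁₃ = bearing LOC-26→W6 = 39.379°,  θ₁₂ = bearing LOC-26→CS1 = 153.496°
dₓₜ = R·arcsin(sin δ₁₃ · sin(θ₁₃ − θ₁₂)) = 6371.01·arcsin(0.00729·sin(-114.118°)) = -42.363 km
|dₓₜ| = 42.363 km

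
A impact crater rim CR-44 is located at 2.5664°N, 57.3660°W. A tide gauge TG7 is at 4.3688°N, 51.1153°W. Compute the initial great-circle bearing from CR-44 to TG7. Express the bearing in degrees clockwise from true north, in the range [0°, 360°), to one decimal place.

Δλ = 6.2507°
y = sin Δλ · cos φ₂ = 0.108563
x = cos φ₁ sin φ₂ − sin φ₁ cos φ₂ cos Δλ = 0.031718
θ = atan2(y, x) = 73.7136° → 73.7136° (mod 360°)

73.7°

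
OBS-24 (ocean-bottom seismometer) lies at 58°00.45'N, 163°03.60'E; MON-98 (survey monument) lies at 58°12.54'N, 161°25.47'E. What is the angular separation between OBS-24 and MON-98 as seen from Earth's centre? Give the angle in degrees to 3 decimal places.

0.887°

OBS-24: φ = +58.00750°, λ = +163.06000°
MON-98: φ = +58.20900°, λ = +161.42450°
Δφ = 0.2015°,  Δλ = -1.6355°
a = sin²(Δφ/2) + cos φ₁ cos φ₂ sin²(Δλ/2) = 0.000060
c = 2·arcsin(√a) = 0.015485 rad = 0.8872°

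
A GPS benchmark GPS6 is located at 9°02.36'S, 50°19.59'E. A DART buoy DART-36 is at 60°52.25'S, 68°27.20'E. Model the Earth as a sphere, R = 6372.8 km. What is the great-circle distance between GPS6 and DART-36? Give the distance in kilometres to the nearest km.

5956 km

GPS6: φ = -9.03933°, λ = +50.32650°
DART-36: φ = -60.87083°, λ = +68.45333°
Δφ = -51.8315°,  Δλ = 18.1268°
a = sin²(Δφ/2) + cos φ₁ cos φ₂ sin²(Δλ/2) = 0.202941
c = 2·arcsin(√a) = 0.934628 rad = 53.5503°
d = R·c = 6372.8 × 0.934628 = 5956.2 km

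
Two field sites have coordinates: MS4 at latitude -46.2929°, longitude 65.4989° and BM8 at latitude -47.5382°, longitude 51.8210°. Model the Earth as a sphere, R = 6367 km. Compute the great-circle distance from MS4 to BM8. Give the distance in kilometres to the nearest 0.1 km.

1046.0 km

Δφ = -1.2453°,  Δλ = -13.6779°
a = sin²(Δφ/2) + cos φ₁ cos φ₂ sin²(Δλ/2) = 0.006733
c = 2·arcsin(√a) = 0.164290 rad = 9.4131°
d = R·c = 6367 × 0.164290 = 1046.0 km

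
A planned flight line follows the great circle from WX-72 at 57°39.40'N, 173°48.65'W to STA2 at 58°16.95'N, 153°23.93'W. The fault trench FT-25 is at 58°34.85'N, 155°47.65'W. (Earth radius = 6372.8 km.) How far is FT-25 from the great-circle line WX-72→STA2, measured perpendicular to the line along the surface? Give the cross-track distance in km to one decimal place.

22.4 km

WX-72: φ = +57.65667°, λ = -173.81083°
STA2: φ = +58.28250°, λ = -153.39883°
FT-25: φ = +58.58083°, λ = -155.79417°
δ₁₃ = central angle WX-72→FT-25 = 0.166354 rad  (haversine)
θ₁₃ = bearing WX-72→FT-25 = 76.831°,  θ₁₂ = bearing WX-72→STA2 = 78.048°
dₓₜ = R·arcsin(sin δ₁₃ · sin(θ₁₃ − θ₁₂)) = 6372.8·arcsin(0.16559·sin(-1.217°)) = -22.415 km
|dₓₜ| = 22.415 km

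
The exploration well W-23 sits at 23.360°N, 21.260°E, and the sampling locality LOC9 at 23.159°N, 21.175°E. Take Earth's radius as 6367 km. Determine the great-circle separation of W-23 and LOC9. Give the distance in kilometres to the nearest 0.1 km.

24.0 km

Δφ = -0.2010°,  Δλ = -0.0850°
a = sin²(Δφ/2) + cos φ₁ cos φ₂ sin²(Δλ/2) = 0.000004
c = 2·arcsin(√a) = 0.003764 rad = 0.2156°
d = R·c = 6367 × 0.003764 = 24.0 km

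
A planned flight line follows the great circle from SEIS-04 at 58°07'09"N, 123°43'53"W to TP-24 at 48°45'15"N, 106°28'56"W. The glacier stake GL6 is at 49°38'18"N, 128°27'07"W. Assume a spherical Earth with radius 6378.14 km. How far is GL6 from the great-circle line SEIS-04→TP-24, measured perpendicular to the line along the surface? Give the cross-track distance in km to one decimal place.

SEIS-04: φ = +58.11917°, λ = -123.73139°
TP-24: φ = +48.75417°, λ = -106.48222°
GL6: φ = +49.63833°, λ = -128.45194°
δ₁₃ = central angle SEIS-04→GL6 = 0.155688 rad  (haversine)
θ₁₃ = bearing SEIS-04→GL6 = 200.103°,  θ₁₂ = bearing SEIS-04→TP-24 = 125.129°
dₓₜ = R·arcsin(sin δ₁₃ · sin(θ₁₃ − θ₁₂)) = 6378.14·arcsin(0.15506·sin(74.974°)) = 958.789 km
|dₓₜ| = 958.789 km

958.8 km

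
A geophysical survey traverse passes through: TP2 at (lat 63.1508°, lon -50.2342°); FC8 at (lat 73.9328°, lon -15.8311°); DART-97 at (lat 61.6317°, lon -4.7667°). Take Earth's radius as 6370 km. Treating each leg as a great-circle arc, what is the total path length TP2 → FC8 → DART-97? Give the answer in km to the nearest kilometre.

3236 km

TP2→FC8: c = 0.282069 rad, d = 1796.78 km
FC8→DART-97: c = 0.225881 rad, d = 1438.86 km
Total = 1796.78 + 1438.86 = 3235.64 km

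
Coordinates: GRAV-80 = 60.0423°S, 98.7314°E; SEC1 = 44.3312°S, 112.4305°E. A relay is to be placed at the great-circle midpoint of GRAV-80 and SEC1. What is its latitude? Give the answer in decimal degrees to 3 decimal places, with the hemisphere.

Bx = cos φ₂ cos Δλ = 0.694964,  By = cos φ₂ sin Δλ = 0.169402
φₘ = atan2(sin φ₁ + sin φ₂, √((cos φ₁ + Bx)² + By²)) = -52.37903°
λₘ = λ₁ + atan2(By, cos φ₁ + Bx) = 106.80435°

52.379°S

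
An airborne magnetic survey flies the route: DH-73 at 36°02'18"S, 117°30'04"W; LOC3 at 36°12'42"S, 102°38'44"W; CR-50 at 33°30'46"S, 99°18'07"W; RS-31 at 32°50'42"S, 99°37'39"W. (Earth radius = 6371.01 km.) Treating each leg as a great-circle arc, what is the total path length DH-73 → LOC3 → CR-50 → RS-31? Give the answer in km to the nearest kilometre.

1841 km

DH-73: φ = -36.03833°, λ = -117.50111°
LOC3: φ = -36.21167°, λ = -102.64556°
CR-50: φ = -33.51278°, λ = -99.30194°
RS-31: φ = -32.84500°, λ = -99.62750°
DH-73→LOC3: c = 0.209245 rad, d = 1333.10 km
LOC3→CR-50: c = 0.067160 rad, d = 427.87 km
CR-50→RS-31: c = 0.012588 rad, d = 80.20 km
Total = 1333.10 + 427.87 + 80.20 = 1841.17 km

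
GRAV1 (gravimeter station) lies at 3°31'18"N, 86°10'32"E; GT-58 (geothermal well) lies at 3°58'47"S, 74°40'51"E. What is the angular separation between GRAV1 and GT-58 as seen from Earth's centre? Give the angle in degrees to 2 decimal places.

GRAV1: φ = +3.52167°, λ = +86.17556°
GT-58: φ = -3.97972°, λ = +74.68083°
Δφ = -7.5014°,  Δλ = -11.4947°
a = sin²(Δφ/2) + cos φ₁ cos φ₂ sin²(Δλ/2) = 0.014265
c = 2·arcsin(√a) = 0.239440 rad = 13.7189°

13.72°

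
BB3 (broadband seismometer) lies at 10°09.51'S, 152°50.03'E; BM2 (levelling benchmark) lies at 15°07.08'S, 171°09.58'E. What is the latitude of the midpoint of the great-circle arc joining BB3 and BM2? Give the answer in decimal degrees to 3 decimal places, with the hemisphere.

12.796°S

BB3: φ = -10.15850°, λ = +152.83383°
BM2: φ = -15.11800°, λ = +171.15967°
Bx = cos φ₂ cos Δλ = 0.916430,  By = cos φ₂ sin Δλ = 0.303539
φₘ = atan2(sin φ₁ + sin φ₂, √((cos φ₁ + Bx)² + By²)) = -12.79624°
λₘ = λ₁ + atan2(By, cos φ₁ + Bx) = 161.90701°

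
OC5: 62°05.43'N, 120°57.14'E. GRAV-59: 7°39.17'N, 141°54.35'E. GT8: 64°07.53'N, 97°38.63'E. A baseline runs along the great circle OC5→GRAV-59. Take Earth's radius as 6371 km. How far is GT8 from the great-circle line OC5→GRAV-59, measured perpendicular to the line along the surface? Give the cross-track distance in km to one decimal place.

OC5: φ = +62.09050°, λ = +120.95233°
GRAV-59: φ = +7.65283°, λ = +141.90583°
GT8: φ = +64.12550°, λ = +97.64383°
δ₁₃ = central angle OC5→GT8 = 0.186288 rad  (haversine)
θ₁₃ = bearing OC5→GT8 = 291.202°,  θ₁₂ = bearing OC5→GRAV-59 = 154.869°
dₓₜ = R·arcsin(sin δ₁₃ · sin(θ₁₃ − θ₁₂)) = 6371·arcsin(0.18521·sin(136.332°)) = 816.988 km
|dₓₜ| = 816.988 km

817.0 km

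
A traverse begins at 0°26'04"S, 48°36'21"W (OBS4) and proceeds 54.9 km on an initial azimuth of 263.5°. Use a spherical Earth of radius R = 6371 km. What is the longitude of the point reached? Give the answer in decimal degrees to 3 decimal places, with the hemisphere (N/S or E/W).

OBS4: φ = -0.43444°, λ = -48.60583°
δ = d/R = 54.9/6371 = 0.008617 rad
φ₂ = arcsin(sin φ₁ cos δ + cos φ₁ sin δ cos θ)
   = arcsin(-0.00758·0.99996 + 0.99997·0.00862·-0.11320) = -0.49032°
λ₂ = λ₁ + atan2(sin θ sin δ cos φ₁, cos δ − sin φ₁ sin φ₂) = -49.09641°

49.096°W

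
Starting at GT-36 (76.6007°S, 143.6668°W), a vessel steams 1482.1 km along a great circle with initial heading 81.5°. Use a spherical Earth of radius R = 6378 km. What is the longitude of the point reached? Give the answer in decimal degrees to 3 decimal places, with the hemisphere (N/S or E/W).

102.297°W

δ = d/R = 1482.1/6378 = 0.232377 rad
φ₂ = arcsin(sin φ₁ cos δ + cos φ₁ sin δ cos θ)
   = arcsin(-0.97278·0.97312 + 0.23174·0.23029·0.14781) = -69.84169°
λ₂ = λ₁ + atan2(sin θ sin δ cos φ₁, cos δ − sin φ₁ sin φ₂) = -102.29705°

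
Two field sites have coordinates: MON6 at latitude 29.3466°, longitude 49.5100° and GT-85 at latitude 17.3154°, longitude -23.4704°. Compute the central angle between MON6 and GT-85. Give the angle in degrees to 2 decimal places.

67.08°

Δφ = -12.0312°,  Δλ = -72.9804°
a = sin²(Δφ/2) + cos φ₁ cos φ₂ sin²(Δλ/2) = 0.305279
c = 2·arcsin(√a) = 1.170772 rad = 67.0803°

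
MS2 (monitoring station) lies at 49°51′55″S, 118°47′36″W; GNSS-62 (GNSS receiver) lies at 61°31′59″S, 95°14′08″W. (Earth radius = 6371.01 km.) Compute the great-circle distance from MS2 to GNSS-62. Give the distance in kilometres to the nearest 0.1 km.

MS2: φ = -49.86528°, λ = -118.79333°
GNSS-62: φ = -61.53306°, λ = -95.23556°
Δφ = -11.6678°,  Δλ = 23.5578°
a = sin²(Δφ/2) + cos φ₁ cos φ₂ sin²(Δλ/2) = 0.023135
c = 2·arcsin(√a) = 0.305388 rad = 17.4975°
d = R·c = 6371.01 × 0.305388 = 1945.6 km

1945.6 km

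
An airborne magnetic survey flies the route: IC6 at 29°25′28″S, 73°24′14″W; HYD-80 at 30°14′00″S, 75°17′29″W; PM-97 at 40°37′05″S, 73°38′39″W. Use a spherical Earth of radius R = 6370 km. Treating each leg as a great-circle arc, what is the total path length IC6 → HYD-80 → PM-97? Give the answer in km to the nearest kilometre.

1367 km

IC6: φ = -29.42444°, λ = -73.40389°
HYD-80: φ = -30.23333°, λ = -75.29139°
PM-97: φ = -40.61806°, λ = -73.64417°
IC6→HYD-80: c = 0.031875 rad, d = 203.04 km
HYD-80→PM-97: c = 0.182745 rad, d = 1164.09 km
Total = 203.04 + 1164.09 = 1367.13 km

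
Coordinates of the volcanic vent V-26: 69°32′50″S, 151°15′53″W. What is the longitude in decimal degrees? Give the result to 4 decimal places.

151.2647°W

151° + 15′/60 + 53″/3600 = 151 + 0.25000 + 0.01472 = 151.2647°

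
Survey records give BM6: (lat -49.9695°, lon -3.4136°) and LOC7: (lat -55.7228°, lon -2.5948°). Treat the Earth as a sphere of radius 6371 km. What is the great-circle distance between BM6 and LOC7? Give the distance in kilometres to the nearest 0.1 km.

Δφ = -5.7533°,  Δλ = 0.8188°
a = sin²(Δφ/2) + cos φ₁ cos φ₂ sin²(Δλ/2) = 0.002537
c = 2·arcsin(√a) = 0.100782 rad = 5.7744°
d = R·c = 6371 × 0.100782 = 642.1 km

642.1 km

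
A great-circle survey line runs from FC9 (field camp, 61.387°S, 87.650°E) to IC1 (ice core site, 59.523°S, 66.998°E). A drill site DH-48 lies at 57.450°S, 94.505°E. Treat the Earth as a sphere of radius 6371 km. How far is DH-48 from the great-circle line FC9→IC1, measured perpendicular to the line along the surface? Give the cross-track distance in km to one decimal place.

δ₁₃ = central angle FC9→DH-48 = 0.091703 rad  (haversine)
θ₁₃ = bearing FC9→DH-48 = 44.529°,  θ₁₂ = bearing FC9→IC1 = 271.254°
dₓₜ = R·arcsin(sin δ₁₃ · sin(θ₁₃ − θ₁₂)) = 6371·arcsin(0.09157·sin(-226.725°)) = 425.087 km
|dₓₜ| = 425.087 km

425.1 km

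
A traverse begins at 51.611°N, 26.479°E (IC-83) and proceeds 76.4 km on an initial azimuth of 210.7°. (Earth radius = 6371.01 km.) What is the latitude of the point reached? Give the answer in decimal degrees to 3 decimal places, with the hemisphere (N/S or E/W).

51.019°N

δ = d/R = 76.4/6371.01 = 0.011992 rad
φ₂ = arcsin(sin φ₁ cos δ + cos φ₁ sin δ cos θ)
   = arcsin(0.78381·0.99993 + 0.62100·0.01199·-0.85985) = 51.01888°
λ₂ = λ₁ + atan2(sin θ sin δ cos φ₁, cos δ − sin φ₁ sin φ₂) = 25.92138°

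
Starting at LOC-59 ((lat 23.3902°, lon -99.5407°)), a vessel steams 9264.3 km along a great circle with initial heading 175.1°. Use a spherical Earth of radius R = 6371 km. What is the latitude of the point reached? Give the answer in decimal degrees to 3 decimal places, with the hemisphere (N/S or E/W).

δ = d/R = 9264.3/6371 = 1.454136 rad
φ₂ = arcsin(sin φ₁ cos δ + cos φ₁ sin δ cos θ)
   = arcsin(0.39699·0.11640 + 0.91782·0.99320·-0.99635) = -59.54690°
λ₂ = λ₁ + atan2(sin θ sin δ cos φ₁, cos δ − sin φ₁ sin φ₂) = -89.90488°

59.547°S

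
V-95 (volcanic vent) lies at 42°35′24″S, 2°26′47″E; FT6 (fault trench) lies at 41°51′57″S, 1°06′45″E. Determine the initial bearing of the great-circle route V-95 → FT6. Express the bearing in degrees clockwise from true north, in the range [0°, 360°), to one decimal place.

V-95: φ = -42.59000°, λ = +2.44639°
FT6: φ = -41.86583°, λ = +1.11250°
Δλ = -1.3339°
y = sin Δλ · cos φ₂ = -0.017336
x = cos φ₁ sin φ₂ − sin φ₁ cos φ₂ cos Δλ = 0.012502
θ = atan2(y, x) = -54.2018° → 305.7982° (mod 360°)

305.8°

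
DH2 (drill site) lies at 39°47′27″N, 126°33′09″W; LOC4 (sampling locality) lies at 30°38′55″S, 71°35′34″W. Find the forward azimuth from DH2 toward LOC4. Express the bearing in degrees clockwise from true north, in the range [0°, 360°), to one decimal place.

135.1°

DH2: φ = +39.79083°, λ = -126.55250°
LOC4: φ = -30.64861°, λ = -71.59278°
Δλ = 54.9597°
y = sin Δλ · cos φ₂ = 0.704377
x = cos φ₁ sin φ₂ − sin φ₁ cos φ₂ cos Δλ = -0.707822
θ = atan2(y, x) = 135.1397° → 135.1397° (mod 360°)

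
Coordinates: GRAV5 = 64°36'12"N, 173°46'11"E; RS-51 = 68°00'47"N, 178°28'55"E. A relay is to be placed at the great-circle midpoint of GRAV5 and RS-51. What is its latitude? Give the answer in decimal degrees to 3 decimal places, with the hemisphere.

66.326°N

GRAV5: φ = +64.60333°, λ = +173.76972°
RS-51: φ = +68.01306°, λ = +178.48194°
Bx = cos φ₂ cos Δλ = 0.373130,  By = cos φ₂ sin Δλ = 0.030757
φₘ = atan2(sin φ₁ + sin φ₂, √((cos φ₁ + Bx)² + By²)) = 66.32594°
λₘ = λ₁ + atan2(By, cos φ₁ + Bx) = 175.96593°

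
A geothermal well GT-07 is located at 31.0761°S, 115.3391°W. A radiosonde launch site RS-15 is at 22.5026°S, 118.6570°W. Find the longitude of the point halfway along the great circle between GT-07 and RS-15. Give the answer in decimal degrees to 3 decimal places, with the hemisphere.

117.061°W

Bx = cos φ₂ cos Δλ = 0.922314,  By = cos φ₂ sin Δλ = -0.053469
φₘ = atan2(sin φ₁ + sin φ₂, √((cos φ₁ + Bx)² + By²)) = -26.79900°
λₘ = λ₁ + atan2(By, cos φ₁ + Bx) = -117.06085°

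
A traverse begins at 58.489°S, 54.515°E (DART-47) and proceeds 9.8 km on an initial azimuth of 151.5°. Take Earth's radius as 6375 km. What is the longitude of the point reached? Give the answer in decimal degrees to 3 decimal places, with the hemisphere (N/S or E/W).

δ = d/R = 9.8/6375 = 0.001537 rad
φ₂ = arcsin(sin φ₁ cos δ + cos φ₁ sin δ cos θ)
   = arcsin(-0.85254·1.00000 + 0.52266·0.00154·-0.87882) = -58.56638°
λ₂ = λ₁ + atan2(sin θ sin δ cos φ₁, cos δ − sin φ₁ sin φ₂) = 54.59559°

54.596°E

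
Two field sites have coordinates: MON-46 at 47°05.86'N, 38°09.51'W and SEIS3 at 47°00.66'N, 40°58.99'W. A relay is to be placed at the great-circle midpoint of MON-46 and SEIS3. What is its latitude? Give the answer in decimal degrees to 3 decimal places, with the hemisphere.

MON-46: φ = +47.09767°, λ = -38.15850°
SEIS3: φ = +47.01100°, λ = -40.98317°
Bx = cos φ₂ cos Δλ = 0.681029,  By = cos φ₂ sin Δλ = -0.033602
φₘ = atan2(sin φ₁ + sin φ₂, √((cos φ₁ + Bx)² + By²)) = 47.06302°
λₘ = λ₁ + atan2(By, cos φ₁ + Bx) = -39.57198°

47.063°N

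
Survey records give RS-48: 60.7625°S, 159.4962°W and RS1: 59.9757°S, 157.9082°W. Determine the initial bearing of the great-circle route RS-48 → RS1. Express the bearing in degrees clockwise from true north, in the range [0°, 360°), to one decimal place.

Δλ = 1.5880°
y = sin Δλ · cos φ₂ = 0.013866
x = cos φ₁ sin φ₂ − sin φ₁ cos φ₂ cos Δλ = 0.013564
θ = atan2(y, x) = 45.6312° → 45.6312° (mod 360°)

45.6°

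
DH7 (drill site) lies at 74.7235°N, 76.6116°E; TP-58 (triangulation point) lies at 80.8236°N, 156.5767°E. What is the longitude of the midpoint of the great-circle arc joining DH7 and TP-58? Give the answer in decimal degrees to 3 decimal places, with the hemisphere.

104.943°E

Bx = cos φ₂ cos Δλ = 0.027788,  By = cos φ₂ sin Δλ = 0.157035
φₘ = atan2(sin φ₁ + sin φ₂, √((cos φ₁ + Bx)² + By²)) = 80.37810°
λₘ = λ₁ + atan2(By, cos φ₁ + Bx) = 104.94279°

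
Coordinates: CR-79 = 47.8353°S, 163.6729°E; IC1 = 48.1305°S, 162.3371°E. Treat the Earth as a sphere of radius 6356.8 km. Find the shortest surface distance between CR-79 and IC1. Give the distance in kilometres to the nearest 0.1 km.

Δφ = -0.2952°,  Δλ = -1.3358°
a = sin²(Δφ/2) + cos φ₁ cos φ₂ sin²(Δλ/2) = 0.000068
c = 2·arcsin(√a) = 0.016434 rad = 0.9416°
d = R·c = 6356.8 × 0.016434 = 104.5 km

104.5 km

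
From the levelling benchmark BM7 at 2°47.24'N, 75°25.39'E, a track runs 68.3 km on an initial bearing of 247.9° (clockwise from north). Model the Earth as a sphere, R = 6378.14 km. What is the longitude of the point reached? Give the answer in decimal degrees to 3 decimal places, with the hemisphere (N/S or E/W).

74.854°E

BM7: φ = +2.78733°, λ = +75.42317°
δ = d/R = 68.3/6378.14 = 0.010708 rad
φ₂ = arcsin(sin φ₁ cos δ + cos φ₁ sin δ cos θ)
   = arcsin(0.04863·0.99994 + 0.99882·0.01071·-0.37622) = 2.55637°
λ₂ = λ₁ + atan2(sin θ sin δ cos φ₁, cos δ − sin φ₁ sin φ₂) = 74.85413°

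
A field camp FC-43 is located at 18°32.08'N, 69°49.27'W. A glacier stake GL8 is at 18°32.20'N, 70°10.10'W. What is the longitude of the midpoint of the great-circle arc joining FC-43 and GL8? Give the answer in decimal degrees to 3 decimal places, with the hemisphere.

69.995°W

FC-43: φ = +18.53467°, λ = -69.82117°
GL8: φ = +18.53667°, λ = -70.16833°
Bx = cos φ₂ cos Δλ = 0.948103,  By = cos φ₂ sin Δλ = -0.005745
φₘ = atan2(sin φ₁ + sin φ₂, √((cos φ₁ + Bx)² + By²)) = 18.53575°
λₘ = λ₁ + atan2(By, cos φ₁ + Bx) = -69.99475°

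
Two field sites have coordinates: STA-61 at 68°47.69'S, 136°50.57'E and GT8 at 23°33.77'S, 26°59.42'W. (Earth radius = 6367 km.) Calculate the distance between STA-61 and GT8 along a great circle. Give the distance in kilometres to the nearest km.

STA-61: φ = -68.79483°, λ = +136.84283°
GT8: φ = -23.56283°, λ = -26.99033°
Δφ = 45.2320°,  Δλ = -163.8332°
a = sin²(Δφ/2) + cos φ₁ cos φ₂ sin²(Δλ/2) = 0.472876
c = 2·arcsin(√a) = 1.516521 rad = 86.8903°
d = R·c = 6367 × 1.516521 = 9655.7 km

9656 km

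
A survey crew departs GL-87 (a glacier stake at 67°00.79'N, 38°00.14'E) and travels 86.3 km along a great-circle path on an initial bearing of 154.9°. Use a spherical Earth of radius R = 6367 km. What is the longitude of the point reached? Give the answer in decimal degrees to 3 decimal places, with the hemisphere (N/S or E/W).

38.822°E

GL-87: φ = +67.01317°, λ = +38.00233°
δ = d/R = 86.3/6367 = 0.013554 rad
φ₂ = arcsin(sin φ₁ cos δ + cos φ₁ sin δ cos θ)
   = arcsin(0.92059·0.99991 + 0.39052·0.01355·-0.90557) = 66.30773°
λ₂ = λ₁ + atan2(sin θ sin δ cos φ₁, cos δ − sin φ₁ sin φ₂) = 38.82218°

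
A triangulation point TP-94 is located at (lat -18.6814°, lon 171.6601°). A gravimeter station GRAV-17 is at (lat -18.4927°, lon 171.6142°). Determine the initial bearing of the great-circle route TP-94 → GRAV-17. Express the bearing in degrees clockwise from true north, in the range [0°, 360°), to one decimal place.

347.0°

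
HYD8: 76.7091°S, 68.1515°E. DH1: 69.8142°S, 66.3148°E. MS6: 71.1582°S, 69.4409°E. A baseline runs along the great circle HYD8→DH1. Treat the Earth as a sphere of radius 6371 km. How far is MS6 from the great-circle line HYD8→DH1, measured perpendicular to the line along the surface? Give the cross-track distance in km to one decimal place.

102.7 km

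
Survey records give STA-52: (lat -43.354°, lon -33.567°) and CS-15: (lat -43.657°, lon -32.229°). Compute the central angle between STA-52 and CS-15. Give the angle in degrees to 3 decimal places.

1.017°

Δφ = -0.3030°,  Δλ = 1.3380°
a = sin²(Δφ/2) + cos φ₁ cos φ₂ sin²(Δλ/2) = 0.000079
c = 2·arcsin(√a) = 0.017744 rad = 1.0167°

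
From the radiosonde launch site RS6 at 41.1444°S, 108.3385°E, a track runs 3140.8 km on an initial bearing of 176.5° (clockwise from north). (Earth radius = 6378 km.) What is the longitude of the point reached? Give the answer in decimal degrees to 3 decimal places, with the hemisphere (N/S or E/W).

113.012°E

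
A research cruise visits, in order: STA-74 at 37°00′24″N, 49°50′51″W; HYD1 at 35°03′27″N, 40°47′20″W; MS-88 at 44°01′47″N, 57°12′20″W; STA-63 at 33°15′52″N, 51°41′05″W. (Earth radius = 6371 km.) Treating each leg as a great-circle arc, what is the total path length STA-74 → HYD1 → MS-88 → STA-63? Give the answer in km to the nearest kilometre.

STA-74: φ = +37.00667°, λ = -49.84750°
HYD1: φ = +35.05750°, λ = -40.78889°
MS-88: φ = +44.02972°, λ = -57.20556°
STA-63: φ = +33.26444°, λ = -51.68472°
STA-74→HYD1: c = 0.132244 rad, d = 842.53 km
HYD1→MS-88: c = 0.270002 rad, d = 1720.18 km
MS-88→STA-63: c = 0.202276 rad, d = 1288.70 km
Total = 842.53 + 1720.18 + 1288.70 = 3851.41 km

3851 km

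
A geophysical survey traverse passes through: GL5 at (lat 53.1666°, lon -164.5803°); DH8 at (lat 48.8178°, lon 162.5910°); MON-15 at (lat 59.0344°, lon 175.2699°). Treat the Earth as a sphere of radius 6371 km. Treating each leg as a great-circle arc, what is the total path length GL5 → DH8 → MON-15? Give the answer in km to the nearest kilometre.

GL5→DH8: c = 0.365124 rad, d = 2326.21 km
DH8→MON-15: c = 0.220066 rad, d = 1402.04 km
Total = 2326.21 + 1402.04 = 3728.25 km

3728 km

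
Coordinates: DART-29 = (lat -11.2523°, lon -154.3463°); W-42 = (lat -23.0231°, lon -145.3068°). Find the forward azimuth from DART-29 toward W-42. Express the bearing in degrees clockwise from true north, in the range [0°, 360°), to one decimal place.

Δλ = 9.0395°
y = sin Δλ · cos φ₂ = 0.144601
x = cos φ₁ sin φ₂ − sin φ₁ cos φ₂ cos Δλ = -0.206228
θ = atan2(y, x) = 144.9630° → 144.9630° (mod 360°)

145.0°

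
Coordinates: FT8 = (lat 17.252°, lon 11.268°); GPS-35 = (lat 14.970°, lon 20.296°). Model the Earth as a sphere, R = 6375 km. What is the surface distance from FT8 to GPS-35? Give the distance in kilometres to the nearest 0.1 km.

997.7 km

Δφ = -2.2820°,  Δλ = 9.0280°
a = sin²(Δφ/2) + cos φ₁ cos φ₂ sin²(Δλ/2) = 0.006111
c = 2·arcsin(√a) = 0.156508 rad = 8.9672°
d = R·c = 6375 × 0.156508 = 997.7 km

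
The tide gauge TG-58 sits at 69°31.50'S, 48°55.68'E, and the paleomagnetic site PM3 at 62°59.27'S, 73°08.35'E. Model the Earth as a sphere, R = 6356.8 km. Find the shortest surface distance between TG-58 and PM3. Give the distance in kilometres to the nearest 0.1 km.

1288.6 km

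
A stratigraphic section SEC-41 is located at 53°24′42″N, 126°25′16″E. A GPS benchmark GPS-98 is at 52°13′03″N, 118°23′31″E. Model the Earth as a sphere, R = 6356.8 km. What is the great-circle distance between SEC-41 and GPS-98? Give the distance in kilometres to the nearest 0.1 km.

554.1 km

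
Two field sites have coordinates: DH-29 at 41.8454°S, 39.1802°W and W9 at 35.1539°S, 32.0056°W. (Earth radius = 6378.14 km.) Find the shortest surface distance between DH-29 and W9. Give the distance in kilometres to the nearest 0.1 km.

971.6 km

Δφ = 6.6915°,  Δλ = 7.1746°
a = sin²(Δφ/2) + cos φ₁ cos φ₂ sin²(Δλ/2) = 0.005791
c = 2·arcsin(√a) = 0.152338 rad = 8.7283°
d = R·c = 6378.14 × 0.152338 = 971.6 km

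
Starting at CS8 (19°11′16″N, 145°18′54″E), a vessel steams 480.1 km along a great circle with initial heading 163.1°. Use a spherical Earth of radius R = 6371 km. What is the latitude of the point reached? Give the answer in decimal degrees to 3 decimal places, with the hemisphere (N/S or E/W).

CS8: φ = +19.18778°, λ = +145.31500°
δ = d/R = 480.1/6371 = 0.075357 rad
φ₂ = arcsin(sin φ₁ cos δ + cos φ₁ sin δ cos θ)
   = arcsin(0.32867·0.99716 + 0.94445·0.07529·-0.95681) = 15.05225°
λ₂ = λ₁ + atan2(sin θ sin δ cos φ₁, cos δ − sin φ₁ sin φ₂) = 146.61362°

15.052°N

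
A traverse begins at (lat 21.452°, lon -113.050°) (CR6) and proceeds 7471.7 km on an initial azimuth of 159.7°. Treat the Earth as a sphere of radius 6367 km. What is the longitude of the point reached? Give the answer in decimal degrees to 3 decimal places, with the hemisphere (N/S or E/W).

87.738°W

δ = d/R = 7471.7/6367 = 1.173504 rad
φ₂ = arcsin(sin φ₁ cos δ + cos φ₁ sin δ cos θ)
   = arcsin(0.36572·0.38692 + 0.93072·0.92211·-0.93789) = -41.56125°
λ₂ = λ₁ + atan2(sin θ sin δ cos φ₁, cos δ − sin φ₁ sin φ₂) = -87.73778°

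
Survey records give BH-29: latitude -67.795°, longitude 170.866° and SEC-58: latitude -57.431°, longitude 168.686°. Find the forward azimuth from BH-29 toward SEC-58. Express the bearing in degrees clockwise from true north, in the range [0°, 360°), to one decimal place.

Δλ = -2.1800°
y = sin Δλ · cos φ₂ = -0.020477
x = cos φ₁ sin φ₂ − sin φ₁ cos φ₂ cos Δλ = 0.179540
θ = atan2(y, x) = -6.5066° → 353.4934° (mod 360°)

353.5°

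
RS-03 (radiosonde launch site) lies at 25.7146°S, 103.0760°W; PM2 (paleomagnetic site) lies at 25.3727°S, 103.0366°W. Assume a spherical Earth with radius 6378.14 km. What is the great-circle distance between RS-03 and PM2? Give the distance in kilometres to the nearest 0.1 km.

Δφ = 0.3419°,  Δλ = 0.0394°
a = sin²(Δφ/2) + cos φ₁ cos φ₂ sin²(Δλ/2) = 0.000009
c = 2·arcsin(√a) = 0.005999 rad = 0.3437°
d = R·c = 6378.14 × 0.005999 = 38.3 km

38.3 km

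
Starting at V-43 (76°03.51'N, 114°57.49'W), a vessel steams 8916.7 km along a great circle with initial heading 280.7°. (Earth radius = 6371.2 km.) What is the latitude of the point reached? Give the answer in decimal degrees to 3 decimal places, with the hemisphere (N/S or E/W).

12.092°N

V-43: φ = +76.05850°, λ = -114.95817°
δ = d/R = 8916.7/6371.2 = 1.399532 rad
φ₂ = arcsin(sin φ₁ cos δ + cos φ₁ sin δ cos θ)
   = arcsin(0.97054·0.17043 + 0.24093·0.98537·0.18567) = 12.09223°
λ₂ = λ₁ + atan2(sin θ sin δ cos φ₁, cos δ − sin φ₁ sin φ₂) = 147.01730°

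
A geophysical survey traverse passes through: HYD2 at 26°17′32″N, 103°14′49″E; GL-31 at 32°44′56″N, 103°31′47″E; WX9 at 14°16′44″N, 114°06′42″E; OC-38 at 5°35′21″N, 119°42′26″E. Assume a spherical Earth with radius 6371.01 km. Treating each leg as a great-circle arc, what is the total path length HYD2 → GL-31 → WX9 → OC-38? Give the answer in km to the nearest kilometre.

4179 km

HYD2: φ = +26.29222°, λ = +103.24694°
GL-31: φ = +32.74889°, λ = +103.52972°
WX9: φ = +14.27889°, λ = +114.11167°
OC-38: φ = +5.58917°, λ = +119.70722°
HYD2→GL-31: c = 0.112772 rad, d = 718.47 km
GL-31→WX9: c = 0.363585 rad, d = 2316.40 km
WX9→OC-38: c = 0.179545 rad, d = 1143.88 km
Total = 718.47 + 2316.40 + 1143.88 = 4178.75 km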